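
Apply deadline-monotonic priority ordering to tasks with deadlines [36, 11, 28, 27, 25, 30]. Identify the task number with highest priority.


Sort tasks by relative deadline (ascending):
  Task 2: deadline = 11
  Task 5: deadline = 25
  Task 4: deadline = 27
  Task 3: deadline = 28
  Task 6: deadline = 30
  Task 1: deadline = 36
Priority order (highest first): [2, 5, 4, 3, 6, 1]
Highest priority task = 2

2


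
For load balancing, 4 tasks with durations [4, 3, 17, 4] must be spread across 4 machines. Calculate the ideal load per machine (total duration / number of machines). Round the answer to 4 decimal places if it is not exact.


Total processing time = 4 + 3 + 17 + 4 = 28
Number of machines = 4
Ideal balanced load = 28 / 4 = 7.0

7.0


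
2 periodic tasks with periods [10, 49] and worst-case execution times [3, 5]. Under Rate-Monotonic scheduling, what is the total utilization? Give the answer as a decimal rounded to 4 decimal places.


Compute individual utilizations (exact fractions):
  Task 1: C/T = 3/10 (approx. 0.3)
  Task 2: C/T = 5/49 (approx. 0.102)
Total utilization U = 3/10 + 5/49 = 197/490
Rounded to 4 decimal places: U = 0.4020
RM (Liu & Layland) bound for 2 tasks = 0.828427; compare with U = 197/490 (approx. 0.402041)
U <= bound, so schedulable by RM sufficient condition.

0.4020


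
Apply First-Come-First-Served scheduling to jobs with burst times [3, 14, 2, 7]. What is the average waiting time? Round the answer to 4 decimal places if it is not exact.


FCFS order (as given): [3, 14, 2, 7]
Waiting times:
  Job 1: wait = 0
  Job 2: wait = 3
  Job 3: wait = 17
  Job 4: wait = 19
Sum of waiting times = 39
Average waiting time = 39/4 = 9.75

9.75


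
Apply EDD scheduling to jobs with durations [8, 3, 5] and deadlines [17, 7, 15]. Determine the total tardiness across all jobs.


Sort by due date (EDD order): [(3, 7), (5, 15), (8, 17)]
Compute completion times and tardiness:
  Job 1: p=3, d=7, C=3, tardiness=max(0,3-7)=0
  Job 2: p=5, d=15, C=8, tardiness=max(0,8-15)=0
  Job 3: p=8, d=17, C=16, tardiness=max(0,16-17)=0
Total tardiness = 0

0


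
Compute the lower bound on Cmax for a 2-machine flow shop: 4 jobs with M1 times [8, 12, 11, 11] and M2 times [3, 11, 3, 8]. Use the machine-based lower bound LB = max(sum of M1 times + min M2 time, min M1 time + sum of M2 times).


LB1 = sum(M1 times) + min(M2 times) = 42 + 3 = 45
LB2 = min(M1 times) + sum(M2 times) = 8 + 25 = 33
Lower bound = max(LB1, LB2) = max(45, 33) = 45

45


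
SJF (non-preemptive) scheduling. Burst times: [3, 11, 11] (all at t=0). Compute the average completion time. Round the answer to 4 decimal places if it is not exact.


SJF order (ascending): [3, 11, 11]
Completion times:
  Job 1: burst=3, C=3
  Job 2: burst=11, C=14
  Job 3: burst=11, C=25
Average completion = 42/3 = 14.0

14.0


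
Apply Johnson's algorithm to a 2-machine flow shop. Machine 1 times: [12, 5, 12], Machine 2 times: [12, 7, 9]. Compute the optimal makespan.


Apply Johnson's rule:
  Group 1 (a <= b): [(2, 5, 7), (1, 12, 12)]
  Group 2 (a > b): [(3, 12, 9)]
Optimal job order: [2, 1, 3]
Schedule:
  Job 2: M1 done at 5, M2 done at 12
  Job 1: M1 done at 17, M2 done at 29
  Job 3: M1 done at 29, M2 done at 38
Makespan = 38

38


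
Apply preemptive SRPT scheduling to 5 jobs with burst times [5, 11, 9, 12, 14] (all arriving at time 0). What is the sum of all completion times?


Since all jobs arrive at t=0, SRPT equals SPT ordering.
SPT order: [5, 9, 11, 12, 14]
Completion times:
  Job 1: p=5, C=5
  Job 2: p=9, C=14
  Job 3: p=11, C=25
  Job 4: p=12, C=37
  Job 5: p=14, C=51
Total completion time = 5 + 14 + 25 + 37 + 51 = 132

132


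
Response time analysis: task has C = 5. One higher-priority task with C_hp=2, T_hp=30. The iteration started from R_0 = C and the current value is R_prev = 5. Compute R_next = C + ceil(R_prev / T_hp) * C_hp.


R_next = C + ceil(R_prev / T_hp) * C_hp
ceil(5 / 30) = ceil(0.1667) = 1
Interference = 1 * 2 = 2
R_next = 5 + 2 = 7

7


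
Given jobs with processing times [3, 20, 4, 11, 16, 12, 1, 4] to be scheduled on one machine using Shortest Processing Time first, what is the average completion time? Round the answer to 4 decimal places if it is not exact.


Sort jobs by processing time (SPT order): [1, 3, 4, 4, 11, 12, 16, 20]
Compute completion times sequentially:
  Job 1: processing = 1, completes at 1
  Job 2: processing = 3, completes at 4
  Job 3: processing = 4, completes at 8
  Job 4: processing = 4, completes at 12
  Job 5: processing = 11, completes at 23
  Job 6: processing = 12, completes at 35
  Job 7: processing = 16, completes at 51
  Job 8: processing = 20, completes at 71
Sum of completion times = 205
Average completion time = 205/8 = 25.625

25.625


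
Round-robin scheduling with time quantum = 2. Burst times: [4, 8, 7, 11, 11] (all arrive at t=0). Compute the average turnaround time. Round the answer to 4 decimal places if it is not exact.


Time quantum = 2
Execution trace:
  J1 runs 2 units, time = 2
  J2 runs 2 units, time = 4
  J3 runs 2 units, time = 6
  J4 runs 2 units, time = 8
  J5 runs 2 units, time = 10
  J1 runs 2 units, time = 12
  J2 runs 2 units, time = 14
  J3 runs 2 units, time = 16
  J4 runs 2 units, time = 18
  J5 runs 2 units, time = 20
  J2 runs 2 units, time = 22
  J3 runs 2 units, time = 24
  J4 runs 2 units, time = 26
  J5 runs 2 units, time = 28
  J2 runs 2 units, time = 30
  J3 runs 1 units, time = 31
  J4 runs 2 units, time = 33
  J5 runs 2 units, time = 35
  J4 runs 2 units, time = 37
  J5 runs 2 units, time = 39
  J4 runs 1 units, time = 40
  J5 runs 1 units, time = 41
Finish times: [12, 30, 31, 40, 41]
Average turnaround = 154/5 = 30.8

30.8


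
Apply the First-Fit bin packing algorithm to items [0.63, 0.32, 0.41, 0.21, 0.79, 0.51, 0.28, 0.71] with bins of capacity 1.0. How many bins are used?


Place items sequentially using First-Fit:
  Item 0.63 -> new Bin 1
  Item 0.32 -> Bin 1 (now 0.95)
  Item 0.41 -> new Bin 2
  Item 0.21 -> Bin 2 (now 0.62)
  Item 0.79 -> new Bin 3
  Item 0.51 -> new Bin 4
  Item 0.28 -> Bin 2 (now 0.9)
  Item 0.71 -> new Bin 5
Total bins used = 5

5


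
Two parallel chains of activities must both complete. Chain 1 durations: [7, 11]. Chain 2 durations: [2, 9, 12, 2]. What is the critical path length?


Path A total = 7 + 11 = 18
Path B total = 2 + 9 + 12 + 2 = 25
Critical path = longest path = max(18, 25) = 25

25


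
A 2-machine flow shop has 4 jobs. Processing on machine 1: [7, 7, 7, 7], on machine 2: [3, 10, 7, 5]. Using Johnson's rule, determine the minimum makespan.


Apply Johnson's rule:
  Group 1 (a <= b): [(2, 7, 10), (3, 7, 7)]
  Group 2 (a > b): [(4, 7, 5), (1, 7, 3)]
Optimal job order: [2, 3, 4, 1]
Schedule:
  Job 2: M1 done at 7, M2 done at 17
  Job 3: M1 done at 14, M2 done at 24
  Job 4: M1 done at 21, M2 done at 29
  Job 1: M1 done at 28, M2 done at 32
Makespan = 32

32


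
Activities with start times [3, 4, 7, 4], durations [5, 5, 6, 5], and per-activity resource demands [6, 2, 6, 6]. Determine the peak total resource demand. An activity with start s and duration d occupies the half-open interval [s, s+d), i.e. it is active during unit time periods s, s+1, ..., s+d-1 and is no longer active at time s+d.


Each activity i is active on [start_i, start_i + duration_i).
Compute total resource usage per time slot:
  t=0: active resources = [], total = 0
  t=1: active resources = [], total = 0
  t=2: active resources = [], total = 0
  t=3: active resources = [6], total = 6
  t=4: active resources = [6, 2, 6], total = 14
  t=5: active resources = [6, 2, 6], total = 14
  t=6: active resources = [6, 2, 6], total = 14
  t=7: active resources = [6, 2, 6, 6], total = 20
  t=8: active resources = [2, 6, 6], total = 14
  t=9: active resources = [6], total = 6
  t=10: active resources = [6], total = 6
  t=11: active resources = [6], total = 6
  t=12: active resources = [6], total = 6
Peak resource demand = 20

20


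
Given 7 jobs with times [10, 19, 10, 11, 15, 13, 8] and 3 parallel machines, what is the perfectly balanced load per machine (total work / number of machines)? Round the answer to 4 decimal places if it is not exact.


Total processing time = 10 + 19 + 10 + 11 + 15 + 13 + 8 = 86
Number of machines = 3
Ideal balanced load = 86 / 3 = 28.6667

28.6667


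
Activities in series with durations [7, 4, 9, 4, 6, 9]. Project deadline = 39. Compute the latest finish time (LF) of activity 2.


LF(activity 2) = deadline - sum of successor durations
Successors: activities 3 through 6 with durations [9, 4, 6, 9]
Sum of successor durations = 28
LF = 39 - 28 = 11

11


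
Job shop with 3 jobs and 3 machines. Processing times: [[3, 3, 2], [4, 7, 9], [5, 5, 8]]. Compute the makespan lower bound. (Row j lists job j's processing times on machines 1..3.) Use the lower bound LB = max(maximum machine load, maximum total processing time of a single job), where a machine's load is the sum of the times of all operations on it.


Machine loads:
  Machine 1: 3 + 4 + 5 = 12
  Machine 2: 3 + 7 + 5 = 15
  Machine 3: 2 + 9 + 8 = 19
Max machine load = 19
Job totals:
  Job 1: 8
  Job 2: 20
  Job 3: 18
Max job total = 20
Lower bound = max(19, 20) = 20

20


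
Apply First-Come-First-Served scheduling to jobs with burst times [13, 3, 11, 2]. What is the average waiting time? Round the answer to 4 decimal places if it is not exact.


FCFS order (as given): [13, 3, 11, 2]
Waiting times:
  Job 1: wait = 0
  Job 2: wait = 13
  Job 3: wait = 16
  Job 4: wait = 27
Sum of waiting times = 56
Average waiting time = 56/4 = 14.0

14.0


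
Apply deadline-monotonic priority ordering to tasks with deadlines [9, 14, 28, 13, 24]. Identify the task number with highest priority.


Sort tasks by relative deadline (ascending):
  Task 1: deadline = 9
  Task 4: deadline = 13
  Task 2: deadline = 14
  Task 5: deadline = 24
  Task 3: deadline = 28
Priority order (highest first): [1, 4, 2, 5, 3]
Highest priority task = 1

1


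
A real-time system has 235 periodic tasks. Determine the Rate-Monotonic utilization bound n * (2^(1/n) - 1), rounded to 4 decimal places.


Compute 2^(1/235) = 1.0029539167
Subtract 1: 1.0029539167 - 1 = 0.0029539167
Multiply by n: 235 * 0.0029539167 = 0.6941704245
Round to 4 dp: 0.6942

0.6942


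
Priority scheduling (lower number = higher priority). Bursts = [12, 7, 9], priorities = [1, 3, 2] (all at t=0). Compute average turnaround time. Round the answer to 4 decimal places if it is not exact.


Sort by priority (ascending = highest first):
Order: [(1, 12), (2, 9), (3, 7)]
Completion times:
  Priority 1, burst=12, C=12
  Priority 2, burst=9, C=21
  Priority 3, burst=7, C=28
Average turnaround = 61/3 = 20.3333

20.3333


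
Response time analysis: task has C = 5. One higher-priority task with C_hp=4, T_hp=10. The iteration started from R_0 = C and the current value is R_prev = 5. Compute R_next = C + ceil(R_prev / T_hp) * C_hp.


R_next = C + ceil(R_prev / T_hp) * C_hp
ceil(5 / 10) = ceil(0.5) = 1
Interference = 1 * 4 = 4
R_next = 5 + 4 = 9

9


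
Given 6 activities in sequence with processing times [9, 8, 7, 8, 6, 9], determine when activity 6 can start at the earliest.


Activity 6 starts after activities 1 through 5 complete.
Predecessor durations: [9, 8, 7, 8, 6]
ES = 9 + 8 + 7 + 8 + 6 = 38

38


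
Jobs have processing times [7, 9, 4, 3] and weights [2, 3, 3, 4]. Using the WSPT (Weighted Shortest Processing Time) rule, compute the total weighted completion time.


Compute p/w ratios and sort ascending (WSPT): [(3, 4), (4, 3), (9, 3), (7, 2)]
Compute weighted completion times:
  Job (p=3,w=4): C=3, w*C=4*3=12
  Job (p=4,w=3): C=7, w*C=3*7=21
  Job (p=9,w=3): C=16, w*C=3*16=48
  Job (p=7,w=2): C=23, w*C=2*23=46
Total weighted completion time = 127

127


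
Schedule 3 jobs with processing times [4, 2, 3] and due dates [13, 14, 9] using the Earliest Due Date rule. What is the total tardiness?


Sort by due date (EDD order): [(3, 9), (4, 13), (2, 14)]
Compute completion times and tardiness:
  Job 1: p=3, d=9, C=3, tardiness=max(0,3-9)=0
  Job 2: p=4, d=13, C=7, tardiness=max(0,7-13)=0
  Job 3: p=2, d=14, C=9, tardiness=max(0,9-14)=0
Total tardiness = 0

0


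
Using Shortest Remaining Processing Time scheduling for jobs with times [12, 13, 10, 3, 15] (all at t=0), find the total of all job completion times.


Since all jobs arrive at t=0, SRPT equals SPT ordering.
SPT order: [3, 10, 12, 13, 15]
Completion times:
  Job 1: p=3, C=3
  Job 2: p=10, C=13
  Job 3: p=12, C=25
  Job 4: p=13, C=38
  Job 5: p=15, C=53
Total completion time = 3 + 13 + 25 + 38 + 53 = 132

132


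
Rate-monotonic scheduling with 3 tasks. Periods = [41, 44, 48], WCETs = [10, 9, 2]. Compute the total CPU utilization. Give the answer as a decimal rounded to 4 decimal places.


Compute individual utilizations (exact fractions):
  Task 1: C/T = 10/41 (approx. 0.2439)
  Task 2: C/T = 9/44 (approx. 0.2045)
  Task 3: C/T = 2/48 = 1/24 (approx. 0.0417)
Total utilization U = 10/41 + 9/44 + 1/24 = 5305/10824
Rounded to 4 decimal places: U = 0.4901
RM (Liu & Layland) bound for 3 tasks = 0.779763; compare with U = 5305/10824 (approx. 0.490115)
U <= bound, so schedulable by RM sufficient condition.

0.4901


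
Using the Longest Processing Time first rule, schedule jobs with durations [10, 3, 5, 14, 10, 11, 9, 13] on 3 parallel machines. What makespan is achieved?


Sort jobs in decreasing order (LPT): [14, 13, 11, 10, 10, 9, 5, 3]
Assign each job to the least loaded machine:
  Machine 1: jobs [14, 9, 3], load = 26
  Machine 2: jobs [13, 10], load = 23
  Machine 3: jobs [11, 10, 5], load = 26
Makespan = max load = 26

26


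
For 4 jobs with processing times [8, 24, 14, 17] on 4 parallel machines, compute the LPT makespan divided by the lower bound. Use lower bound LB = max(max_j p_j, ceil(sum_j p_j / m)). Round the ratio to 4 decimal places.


LPT order: [24, 17, 14, 8]
Machine loads after assignment: [24, 17, 14, 8]
LPT makespan = 24
Lower bound = max(max_job, ceil(total/4)) = max(24, 16) = 24
Ratio = 24 / 24 = 1.0

1.0


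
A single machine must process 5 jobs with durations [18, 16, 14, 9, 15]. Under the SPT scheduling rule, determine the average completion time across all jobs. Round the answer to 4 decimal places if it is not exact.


Sort jobs by processing time (SPT order): [9, 14, 15, 16, 18]
Compute completion times sequentially:
  Job 1: processing = 9, completes at 9
  Job 2: processing = 14, completes at 23
  Job 3: processing = 15, completes at 38
  Job 4: processing = 16, completes at 54
  Job 5: processing = 18, completes at 72
Sum of completion times = 196
Average completion time = 196/5 = 39.2

39.2


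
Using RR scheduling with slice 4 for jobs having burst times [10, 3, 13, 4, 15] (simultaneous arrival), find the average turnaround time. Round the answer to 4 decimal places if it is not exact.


Time quantum = 4
Execution trace:
  J1 runs 4 units, time = 4
  J2 runs 3 units, time = 7
  J3 runs 4 units, time = 11
  J4 runs 4 units, time = 15
  J5 runs 4 units, time = 19
  J1 runs 4 units, time = 23
  J3 runs 4 units, time = 27
  J5 runs 4 units, time = 31
  J1 runs 2 units, time = 33
  J3 runs 4 units, time = 37
  J5 runs 4 units, time = 41
  J3 runs 1 units, time = 42
  J5 runs 3 units, time = 45
Finish times: [33, 7, 42, 15, 45]
Average turnaround = 142/5 = 28.4

28.4


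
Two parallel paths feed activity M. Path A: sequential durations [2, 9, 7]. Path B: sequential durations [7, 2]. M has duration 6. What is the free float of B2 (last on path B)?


ES(B2) = sum of predecessors on chain B = 7
EF(B2) = ES + duration = 7 + 2 = 9
Successor of B2 is M. ES(M) = max(sum(A), sum(B)) = max(18, 9) = 18
Free float = ES(successor) - EF(current) = 18 - 9 = 9

9


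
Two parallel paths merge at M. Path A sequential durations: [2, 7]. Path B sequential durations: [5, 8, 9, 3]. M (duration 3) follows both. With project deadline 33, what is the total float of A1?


Forward pass: ES(A1) = sum of predecessors on chain A = 0
EF = ES + duration = 0 + 2 = 2
Backward pass: LF(M) = deadline = 33; LS(M) = 33 - 3 = 30
LF(A1) = LS(M) - sum(successors on chain A) = 30 - 7 = 23
LS = LF - duration = 23 - 2 = 21
Total float = LS - ES = 21 - 0 = 21

21


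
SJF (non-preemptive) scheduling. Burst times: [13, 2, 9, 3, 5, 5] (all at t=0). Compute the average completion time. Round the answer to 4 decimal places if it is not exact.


SJF order (ascending): [2, 3, 5, 5, 9, 13]
Completion times:
  Job 1: burst=2, C=2
  Job 2: burst=3, C=5
  Job 3: burst=5, C=10
  Job 4: burst=5, C=15
  Job 5: burst=9, C=24
  Job 6: burst=13, C=37
Average completion = 93/6 = 15.5

15.5


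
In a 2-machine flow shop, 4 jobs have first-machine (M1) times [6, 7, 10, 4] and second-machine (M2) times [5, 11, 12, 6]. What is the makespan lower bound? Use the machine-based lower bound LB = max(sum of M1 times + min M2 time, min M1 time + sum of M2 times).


LB1 = sum(M1 times) + min(M2 times) = 27 + 5 = 32
LB2 = min(M1 times) + sum(M2 times) = 4 + 34 = 38
Lower bound = max(LB1, LB2) = max(32, 38) = 38

38


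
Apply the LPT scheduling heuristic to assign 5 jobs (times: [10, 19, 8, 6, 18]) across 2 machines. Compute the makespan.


Sort jobs in decreasing order (LPT): [19, 18, 10, 8, 6]
Assign each job to the least loaded machine:
  Machine 1: jobs [19, 8, 6], load = 33
  Machine 2: jobs [18, 10], load = 28
Makespan = max load = 33

33


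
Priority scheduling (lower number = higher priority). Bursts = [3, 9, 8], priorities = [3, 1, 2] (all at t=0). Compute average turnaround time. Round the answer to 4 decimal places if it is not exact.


Sort by priority (ascending = highest first):
Order: [(1, 9), (2, 8), (3, 3)]
Completion times:
  Priority 1, burst=9, C=9
  Priority 2, burst=8, C=17
  Priority 3, burst=3, C=20
Average turnaround = 46/3 = 15.3333

15.3333


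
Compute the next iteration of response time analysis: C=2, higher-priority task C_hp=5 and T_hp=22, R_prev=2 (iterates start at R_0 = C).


R_next = C + ceil(R_prev / T_hp) * C_hp
ceil(2 / 22) = ceil(0.0909) = 1
Interference = 1 * 5 = 5
R_next = 2 + 5 = 7

7


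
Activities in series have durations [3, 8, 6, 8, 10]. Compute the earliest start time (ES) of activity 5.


Activity 5 starts after activities 1 through 4 complete.
Predecessor durations: [3, 8, 6, 8]
ES = 3 + 8 + 6 + 8 = 25

25


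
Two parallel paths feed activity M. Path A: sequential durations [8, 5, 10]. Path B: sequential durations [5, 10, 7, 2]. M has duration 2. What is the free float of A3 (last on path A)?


ES(A3) = sum of predecessors on chain A = 13
EF(A3) = ES + duration = 13 + 10 = 23
Successor of A3 is M. ES(M) = max(sum(A), sum(B)) = max(23, 24) = 24
Free float = ES(successor) - EF(current) = 24 - 23 = 1

1


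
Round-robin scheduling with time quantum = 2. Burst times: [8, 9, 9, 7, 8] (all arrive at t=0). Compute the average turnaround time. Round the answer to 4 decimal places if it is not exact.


Time quantum = 2
Execution trace:
  J1 runs 2 units, time = 2
  J2 runs 2 units, time = 4
  J3 runs 2 units, time = 6
  J4 runs 2 units, time = 8
  J5 runs 2 units, time = 10
  J1 runs 2 units, time = 12
  J2 runs 2 units, time = 14
  J3 runs 2 units, time = 16
  J4 runs 2 units, time = 18
  J5 runs 2 units, time = 20
  J1 runs 2 units, time = 22
  J2 runs 2 units, time = 24
  J3 runs 2 units, time = 26
  J4 runs 2 units, time = 28
  J5 runs 2 units, time = 30
  J1 runs 2 units, time = 32
  J2 runs 2 units, time = 34
  J3 runs 2 units, time = 36
  J4 runs 1 units, time = 37
  J5 runs 2 units, time = 39
  J2 runs 1 units, time = 40
  J3 runs 1 units, time = 41
Finish times: [32, 40, 41, 37, 39]
Average turnaround = 189/5 = 37.8

37.8


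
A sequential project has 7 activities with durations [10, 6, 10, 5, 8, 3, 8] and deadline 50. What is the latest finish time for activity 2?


LF(activity 2) = deadline - sum of successor durations
Successors: activities 3 through 7 with durations [10, 5, 8, 3, 8]
Sum of successor durations = 34
LF = 50 - 34 = 16

16


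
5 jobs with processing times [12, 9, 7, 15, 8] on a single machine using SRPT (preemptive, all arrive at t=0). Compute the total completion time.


Since all jobs arrive at t=0, SRPT equals SPT ordering.
SPT order: [7, 8, 9, 12, 15]
Completion times:
  Job 1: p=7, C=7
  Job 2: p=8, C=15
  Job 3: p=9, C=24
  Job 4: p=12, C=36
  Job 5: p=15, C=51
Total completion time = 7 + 15 + 24 + 36 + 51 = 133

133


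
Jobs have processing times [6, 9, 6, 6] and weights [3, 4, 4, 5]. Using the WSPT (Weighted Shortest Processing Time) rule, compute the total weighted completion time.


Compute p/w ratios and sort ascending (WSPT): [(6, 5), (6, 4), (6, 3), (9, 4)]
Compute weighted completion times:
  Job (p=6,w=5): C=6, w*C=5*6=30
  Job (p=6,w=4): C=12, w*C=4*12=48
  Job (p=6,w=3): C=18, w*C=3*18=54
  Job (p=9,w=4): C=27, w*C=4*27=108
Total weighted completion time = 240

240


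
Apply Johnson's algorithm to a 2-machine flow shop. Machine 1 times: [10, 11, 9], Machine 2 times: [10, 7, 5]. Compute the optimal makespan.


Apply Johnson's rule:
  Group 1 (a <= b): [(1, 10, 10)]
  Group 2 (a > b): [(2, 11, 7), (3, 9, 5)]
Optimal job order: [1, 2, 3]
Schedule:
  Job 1: M1 done at 10, M2 done at 20
  Job 2: M1 done at 21, M2 done at 28
  Job 3: M1 done at 30, M2 done at 35
Makespan = 35

35


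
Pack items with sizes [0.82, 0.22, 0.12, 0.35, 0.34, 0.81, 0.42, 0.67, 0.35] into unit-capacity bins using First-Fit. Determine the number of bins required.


Place items sequentially using First-Fit:
  Item 0.82 -> new Bin 1
  Item 0.22 -> new Bin 2
  Item 0.12 -> Bin 1 (now 0.94)
  Item 0.35 -> Bin 2 (now 0.57)
  Item 0.34 -> Bin 2 (now 0.91)
  Item 0.81 -> new Bin 3
  Item 0.42 -> new Bin 4
  Item 0.67 -> new Bin 5
  Item 0.35 -> Bin 4 (now 0.77)
Total bins used = 5

5


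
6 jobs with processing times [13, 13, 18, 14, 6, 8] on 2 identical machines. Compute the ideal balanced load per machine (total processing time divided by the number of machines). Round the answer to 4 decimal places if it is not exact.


Total processing time = 13 + 13 + 18 + 14 + 6 + 8 = 72
Number of machines = 2
Ideal balanced load = 72 / 2 = 36.0

36.0


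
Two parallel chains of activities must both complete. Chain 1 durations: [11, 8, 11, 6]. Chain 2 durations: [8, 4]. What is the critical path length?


Path A total = 11 + 8 + 11 + 6 = 36
Path B total = 8 + 4 = 12
Critical path = longest path = max(36, 12) = 36

36


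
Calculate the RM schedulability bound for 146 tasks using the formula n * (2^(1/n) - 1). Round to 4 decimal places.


Compute 2^(1/146) = 1.0047588711
Subtract 1: 1.0047588711 - 1 = 0.0047588711
Multiply by n: 146 * 0.0047588711 = 0.6947951806
Round to 4 dp: 0.6948

0.6948


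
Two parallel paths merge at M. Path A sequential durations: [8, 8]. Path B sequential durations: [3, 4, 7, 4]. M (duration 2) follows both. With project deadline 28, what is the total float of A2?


Forward pass: ES(A2) = sum of predecessors on chain A = 8
EF = ES + duration = 8 + 8 = 16
Backward pass: LF(M) = deadline = 28; LS(M) = 28 - 2 = 26
LF(A2) = LS(M) - sum(successors on chain A) = 26 - 0 = 26
LS = LF - duration = 26 - 8 = 18
Total float = LS - ES = 18 - 8 = 10

10


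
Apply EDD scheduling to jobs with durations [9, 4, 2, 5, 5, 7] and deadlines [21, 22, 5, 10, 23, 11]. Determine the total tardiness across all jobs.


Sort by due date (EDD order): [(2, 5), (5, 10), (7, 11), (9, 21), (4, 22), (5, 23)]
Compute completion times and tardiness:
  Job 1: p=2, d=5, C=2, tardiness=max(0,2-5)=0
  Job 2: p=5, d=10, C=7, tardiness=max(0,7-10)=0
  Job 3: p=7, d=11, C=14, tardiness=max(0,14-11)=3
  Job 4: p=9, d=21, C=23, tardiness=max(0,23-21)=2
  Job 5: p=4, d=22, C=27, tardiness=max(0,27-22)=5
  Job 6: p=5, d=23, C=32, tardiness=max(0,32-23)=9
Total tardiness = 19

19


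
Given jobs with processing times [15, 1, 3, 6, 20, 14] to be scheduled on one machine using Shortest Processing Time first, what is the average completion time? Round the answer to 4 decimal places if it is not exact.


Sort jobs by processing time (SPT order): [1, 3, 6, 14, 15, 20]
Compute completion times sequentially:
  Job 1: processing = 1, completes at 1
  Job 2: processing = 3, completes at 4
  Job 3: processing = 6, completes at 10
  Job 4: processing = 14, completes at 24
  Job 5: processing = 15, completes at 39
  Job 6: processing = 20, completes at 59
Sum of completion times = 137
Average completion time = 137/6 = 22.8333

22.8333


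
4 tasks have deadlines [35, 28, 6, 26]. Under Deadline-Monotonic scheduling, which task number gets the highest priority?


Sort tasks by relative deadline (ascending):
  Task 3: deadline = 6
  Task 4: deadline = 26
  Task 2: deadline = 28
  Task 1: deadline = 35
Priority order (highest first): [3, 4, 2, 1]
Highest priority task = 3

3


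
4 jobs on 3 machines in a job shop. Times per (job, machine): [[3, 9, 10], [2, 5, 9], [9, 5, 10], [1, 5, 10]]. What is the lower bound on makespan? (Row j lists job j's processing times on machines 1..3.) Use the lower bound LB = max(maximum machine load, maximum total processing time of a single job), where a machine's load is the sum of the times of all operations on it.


Machine loads:
  Machine 1: 3 + 2 + 9 + 1 = 15
  Machine 2: 9 + 5 + 5 + 5 = 24
  Machine 3: 10 + 9 + 10 + 10 = 39
Max machine load = 39
Job totals:
  Job 1: 22
  Job 2: 16
  Job 3: 24
  Job 4: 16
Max job total = 24
Lower bound = max(39, 24) = 39

39


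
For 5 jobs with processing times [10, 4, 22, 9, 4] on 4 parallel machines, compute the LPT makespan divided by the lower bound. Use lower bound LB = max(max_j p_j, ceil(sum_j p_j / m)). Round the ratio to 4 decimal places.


LPT order: [22, 10, 9, 4, 4]
Machine loads after assignment: [22, 10, 9, 8]
LPT makespan = 22
Lower bound = max(max_job, ceil(total/4)) = max(22, 13) = 22
Ratio = 22 / 22 = 1.0

1.0


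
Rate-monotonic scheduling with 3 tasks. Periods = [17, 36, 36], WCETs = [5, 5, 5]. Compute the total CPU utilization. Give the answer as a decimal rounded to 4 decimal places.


Compute individual utilizations (exact fractions):
  Task 1: C/T = 5/17 (approx. 0.2941)
  Task 2: C/T = 5/36 (approx. 0.1389)
  Task 3: C/T = 5/36 (approx. 0.1389)
Total utilization U = 5/17 + 5/36 + 5/36 = 175/306
Rounded to 4 decimal places: U = 0.5719
RM (Liu & Layland) bound for 3 tasks = 0.779763; compare with U = 175/306 (approx. 0.571895)
U <= bound, so schedulable by RM sufficient condition.

0.5719


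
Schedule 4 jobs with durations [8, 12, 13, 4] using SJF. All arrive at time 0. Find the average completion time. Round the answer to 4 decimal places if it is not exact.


SJF order (ascending): [4, 8, 12, 13]
Completion times:
  Job 1: burst=4, C=4
  Job 2: burst=8, C=12
  Job 3: burst=12, C=24
  Job 4: burst=13, C=37
Average completion = 77/4 = 19.25

19.25


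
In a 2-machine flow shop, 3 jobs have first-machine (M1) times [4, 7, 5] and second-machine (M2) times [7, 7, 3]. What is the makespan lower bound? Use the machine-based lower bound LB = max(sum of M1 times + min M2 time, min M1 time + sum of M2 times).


LB1 = sum(M1 times) + min(M2 times) = 16 + 3 = 19
LB2 = min(M1 times) + sum(M2 times) = 4 + 17 = 21
Lower bound = max(LB1, LB2) = max(19, 21) = 21

21


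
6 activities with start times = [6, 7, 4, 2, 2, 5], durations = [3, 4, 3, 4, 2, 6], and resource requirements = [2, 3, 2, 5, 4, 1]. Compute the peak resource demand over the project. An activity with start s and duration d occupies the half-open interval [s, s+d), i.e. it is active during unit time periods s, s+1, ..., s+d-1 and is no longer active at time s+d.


Each activity i is active on [start_i, start_i + duration_i).
Compute total resource usage per time slot:
  t=0: active resources = [], total = 0
  t=1: active resources = [], total = 0
  t=2: active resources = [5, 4], total = 9
  t=3: active resources = [5, 4], total = 9
  t=4: active resources = [2, 5], total = 7
  t=5: active resources = [2, 5, 1], total = 8
  t=6: active resources = [2, 2, 1], total = 5
  t=7: active resources = [2, 3, 1], total = 6
  t=8: active resources = [2, 3, 1], total = 6
  t=9: active resources = [3, 1], total = 4
  t=10: active resources = [3, 1], total = 4
Peak resource demand = 9

9


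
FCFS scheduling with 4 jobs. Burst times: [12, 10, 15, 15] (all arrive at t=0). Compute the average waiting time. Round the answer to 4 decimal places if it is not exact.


FCFS order (as given): [12, 10, 15, 15]
Waiting times:
  Job 1: wait = 0
  Job 2: wait = 12
  Job 3: wait = 22
  Job 4: wait = 37
Sum of waiting times = 71
Average waiting time = 71/4 = 17.75

17.75


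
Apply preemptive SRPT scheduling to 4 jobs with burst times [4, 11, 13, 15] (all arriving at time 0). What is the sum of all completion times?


Since all jobs arrive at t=0, SRPT equals SPT ordering.
SPT order: [4, 11, 13, 15]
Completion times:
  Job 1: p=4, C=4
  Job 2: p=11, C=15
  Job 3: p=13, C=28
  Job 4: p=15, C=43
Total completion time = 4 + 15 + 28 + 43 = 90

90


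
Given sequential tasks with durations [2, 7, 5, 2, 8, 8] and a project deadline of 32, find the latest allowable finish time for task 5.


LF(activity 5) = deadline - sum of successor durations
Successors: activities 6 through 6 with durations [8]
Sum of successor durations = 8
LF = 32 - 8 = 24

24


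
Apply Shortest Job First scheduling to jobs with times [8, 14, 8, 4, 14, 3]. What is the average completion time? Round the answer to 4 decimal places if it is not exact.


SJF order (ascending): [3, 4, 8, 8, 14, 14]
Completion times:
  Job 1: burst=3, C=3
  Job 2: burst=4, C=7
  Job 3: burst=8, C=15
  Job 4: burst=8, C=23
  Job 5: burst=14, C=37
  Job 6: burst=14, C=51
Average completion = 136/6 = 22.6667

22.6667


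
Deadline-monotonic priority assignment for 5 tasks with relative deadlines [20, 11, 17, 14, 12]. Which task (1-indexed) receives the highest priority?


Sort tasks by relative deadline (ascending):
  Task 2: deadline = 11
  Task 5: deadline = 12
  Task 4: deadline = 14
  Task 3: deadline = 17
  Task 1: deadline = 20
Priority order (highest first): [2, 5, 4, 3, 1]
Highest priority task = 2

2


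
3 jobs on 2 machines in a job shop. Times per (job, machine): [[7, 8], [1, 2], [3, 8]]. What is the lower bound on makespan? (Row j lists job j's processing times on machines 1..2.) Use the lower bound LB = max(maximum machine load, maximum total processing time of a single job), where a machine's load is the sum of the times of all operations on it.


Machine loads:
  Machine 1: 7 + 1 + 3 = 11
  Machine 2: 8 + 2 + 8 = 18
Max machine load = 18
Job totals:
  Job 1: 15
  Job 2: 3
  Job 3: 11
Max job total = 15
Lower bound = max(18, 15) = 18

18


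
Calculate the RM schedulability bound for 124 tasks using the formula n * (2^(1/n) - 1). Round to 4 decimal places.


Compute 2^(1/124) = 1.0056055492
Subtract 1: 1.0056055492 - 1 = 0.0056055492
Multiply by n: 124 * 0.0056055492 = 0.6950881008
Round to 4 dp: 0.6951

0.6951


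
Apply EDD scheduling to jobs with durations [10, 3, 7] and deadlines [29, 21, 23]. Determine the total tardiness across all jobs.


Sort by due date (EDD order): [(3, 21), (7, 23), (10, 29)]
Compute completion times and tardiness:
  Job 1: p=3, d=21, C=3, tardiness=max(0,3-21)=0
  Job 2: p=7, d=23, C=10, tardiness=max(0,10-23)=0
  Job 3: p=10, d=29, C=20, tardiness=max(0,20-29)=0
Total tardiness = 0

0


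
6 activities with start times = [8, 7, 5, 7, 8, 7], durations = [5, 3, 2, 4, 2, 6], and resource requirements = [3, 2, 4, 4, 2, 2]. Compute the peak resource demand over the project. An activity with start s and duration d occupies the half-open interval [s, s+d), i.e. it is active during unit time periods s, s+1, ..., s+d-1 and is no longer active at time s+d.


Each activity i is active on [start_i, start_i + duration_i).
Compute total resource usage per time slot:
  t=0: active resources = [], total = 0
  t=1: active resources = [], total = 0
  t=2: active resources = [], total = 0
  t=3: active resources = [], total = 0
  t=4: active resources = [], total = 0
  t=5: active resources = [4], total = 4
  t=6: active resources = [4], total = 4
  t=7: active resources = [2, 4, 2], total = 8
  t=8: active resources = [3, 2, 4, 2, 2], total = 13
  t=9: active resources = [3, 2, 4, 2, 2], total = 13
  t=10: active resources = [3, 4, 2], total = 9
  t=11: active resources = [3, 2], total = 5
  t=12: active resources = [3, 2], total = 5
Peak resource demand = 13

13


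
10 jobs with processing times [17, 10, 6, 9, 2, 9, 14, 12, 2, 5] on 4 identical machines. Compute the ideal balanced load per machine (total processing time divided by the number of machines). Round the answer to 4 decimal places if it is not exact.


Total processing time = 17 + 10 + 6 + 9 + 2 + 9 + 14 + 12 + 2 + 5 = 86
Number of machines = 4
Ideal balanced load = 86 / 4 = 21.5

21.5


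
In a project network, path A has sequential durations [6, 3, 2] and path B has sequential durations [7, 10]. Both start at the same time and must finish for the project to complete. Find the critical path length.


Path A total = 6 + 3 + 2 = 11
Path B total = 7 + 10 = 17
Critical path = longest path = max(11, 17) = 17

17


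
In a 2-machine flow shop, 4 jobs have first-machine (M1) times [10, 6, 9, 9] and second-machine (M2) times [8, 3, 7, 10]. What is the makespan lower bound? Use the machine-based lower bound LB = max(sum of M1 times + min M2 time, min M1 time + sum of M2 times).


LB1 = sum(M1 times) + min(M2 times) = 34 + 3 = 37
LB2 = min(M1 times) + sum(M2 times) = 6 + 28 = 34
Lower bound = max(LB1, LB2) = max(37, 34) = 37

37


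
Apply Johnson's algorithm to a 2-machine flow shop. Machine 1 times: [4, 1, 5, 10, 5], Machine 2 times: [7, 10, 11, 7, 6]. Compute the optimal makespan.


Apply Johnson's rule:
  Group 1 (a <= b): [(2, 1, 10), (1, 4, 7), (3, 5, 11), (5, 5, 6)]
  Group 2 (a > b): [(4, 10, 7)]
Optimal job order: [2, 1, 3, 5, 4]
Schedule:
  Job 2: M1 done at 1, M2 done at 11
  Job 1: M1 done at 5, M2 done at 18
  Job 3: M1 done at 10, M2 done at 29
  Job 5: M1 done at 15, M2 done at 35
  Job 4: M1 done at 25, M2 done at 42
Makespan = 42

42


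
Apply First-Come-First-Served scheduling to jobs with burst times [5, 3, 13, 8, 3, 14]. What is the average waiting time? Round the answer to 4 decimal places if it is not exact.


FCFS order (as given): [5, 3, 13, 8, 3, 14]
Waiting times:
  Job 1: wait = 0
  Job 2: wait = 5
  Job 3: wait = 8
  Job 4: wait = 21
  Job 5: wait = 29
  Job 6: wait = 32
Sum of waiting times = 95
Average waiting time = 95/6 = 15.8333

15.8333


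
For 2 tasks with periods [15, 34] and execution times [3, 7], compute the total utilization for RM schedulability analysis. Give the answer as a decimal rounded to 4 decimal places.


Compute individual utilizations (exact fractions):
  Task 1: C/T = 3/15 = 1/5 (approx. 0.2)
  Task 2: C/T = 7/34 (approx. 0.2059)
Total utilization U = 1/5 + 7/34 = 69/170
Rounded to 4 decimal places: U = 0.4059
RM (Liu & Layland) bound for 2 tasks = 0.828427; compare with U = 69/170 (approx. 0.405882)
U <= bound, so schedulable by RM sufficient condition.

0.4059


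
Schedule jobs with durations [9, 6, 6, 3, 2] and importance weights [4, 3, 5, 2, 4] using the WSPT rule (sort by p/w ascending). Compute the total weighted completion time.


Compute p/w ratios and sort ascending (WSPT): [(2, 4), (6, 5), (3, 2), (6, 3), (9, 4)]
Compute weighted completion times:
  Job (p=2,w=4): C=2, w*C=4*2=8
  Job (p=6,w=5): C=8, w*C=5*8=40
  Job (p=3,w=2): C=11, w*C=2*11=22
  Job (p=6,w=3): C=17, w*C=3*17=51
  Job (p=9,w=4): C=26, w*C=4*26=104
Total weighted completion time = 225

225


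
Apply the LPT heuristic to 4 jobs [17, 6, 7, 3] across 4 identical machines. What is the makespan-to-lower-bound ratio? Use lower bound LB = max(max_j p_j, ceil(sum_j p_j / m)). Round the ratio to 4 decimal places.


LPT order: [17, 7, 6, 3]
Machine loads after assignment: [17, 7, 6, 3]
LPT makespan = 17
Lower bound = max(max_job, ceil(total/4)) = max(17, 9) = 17
Ratio = 17 / 17 = 1.0

1.0


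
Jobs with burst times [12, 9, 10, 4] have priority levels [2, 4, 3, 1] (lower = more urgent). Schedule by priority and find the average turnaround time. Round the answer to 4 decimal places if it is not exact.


Sort by priority (ascending = highest first):
Order: [(1, 4), (2, 12), (3, 10), (4, 9)]
Completion times:
  Priority 1, burst=4, C=4
  Priority 2, burst=12, C=16
  Priority 3, burst=10, C=26
  Priority 4, burst=9, C=35
Average turnaround = 81/4 = 20.25

20.25


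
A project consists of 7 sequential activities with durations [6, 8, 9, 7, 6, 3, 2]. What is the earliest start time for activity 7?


Activity 7 starts after activities 1 through 6 complete.
Predecessor durations: [6, 8, 9, 7, 6, 3]
ES = 6 + 8 + 9 + 7 + 6 + 3 = 39

39


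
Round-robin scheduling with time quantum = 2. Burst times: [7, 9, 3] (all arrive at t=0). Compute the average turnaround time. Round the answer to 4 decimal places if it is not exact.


Time quantum = 2
Execution trace:
  J1 runs 2 units, time = 2
  J2 runs 2 units, time = 4
  J3 runs 2 units, time = 6
  J1 runs 2 units, time = 8
  J2 runs 2 units, time = 10
  J3 runs 1 units, time = 11
  J1 runs 2 units, time = 13
  J2 runs 2 units, time = 15
  J1 runs 1 units, time = 16
  J2 runs 2 units, time = 18
  J2 runs 1 units, time = 19
Finish times: [16, 19, 11]
Average turnaround = 46/3 = 15.3333

15.3333


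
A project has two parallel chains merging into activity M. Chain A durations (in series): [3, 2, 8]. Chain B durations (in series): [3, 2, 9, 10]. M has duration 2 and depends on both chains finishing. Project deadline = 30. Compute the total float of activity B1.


Forward pass: ES(B1) = sum of predecessors on chain B = 0
EF = ES + duration = 0 + 3 = 3
Backward pass: LF(M) = deadline = 30; LS(M) = 30 - 2 = 28
LF(B1) = LS(M) - sum(successors on chain B) = 28 - 21 = 7
LS = LF - duration = 7 - 3 = 4
Total float = LS - ES = 4 - 0 = 4

4


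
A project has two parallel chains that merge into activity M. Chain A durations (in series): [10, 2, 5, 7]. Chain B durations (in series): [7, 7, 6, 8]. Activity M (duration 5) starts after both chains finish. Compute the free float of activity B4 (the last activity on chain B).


ES(B4) = sum of predecessors on chain B = 20
EF(B4) = ES + duration = 20 + 8 = 28
Successor of B4 is M. ES(M) = max(sum(A), sum(B)) = max(24, 28) = 28
Free float = ES(successor) - EF(current) = 28 - 28 = 0

0


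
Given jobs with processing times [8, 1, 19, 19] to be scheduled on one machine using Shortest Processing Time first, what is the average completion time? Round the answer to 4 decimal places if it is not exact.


Sort jobs by processing time (SPT order): [1, 8, 19, 19]
Compute completion times sequentially:
  Job 1: processing = 1, completes at 1
  Job 2: processing = 8, completes at 9
  Job 3: processing = 19, completes at 28
  Job 4: processing = 19, completes at 47
Sum of completion times = 85
Average completion time = 85/4 = 21.25

21.25


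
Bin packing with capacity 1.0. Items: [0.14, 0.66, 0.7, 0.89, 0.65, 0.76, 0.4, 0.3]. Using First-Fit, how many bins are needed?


Place items sequentially using First-Fit:
  Item 0.14 -> new Bin 1
  Item 0.66 -> Bin 1 (now 0.8)
  Item 0.7 -> new Bin 2
  Item 0.89 -> new Bin 3
  Item 0.65 -> new Bin 4
  Item 0.76 -> new Bin 5
  Item 0.4 -> new Bin 6
  Item 0.3 -> Bin 2 (now 1.0)
Total bins used = 6

6


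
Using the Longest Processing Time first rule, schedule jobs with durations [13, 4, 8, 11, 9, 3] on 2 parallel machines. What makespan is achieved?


Sort jobs in decreasing order (LPT): [13, 11, 9, 8, 4, 3]
Assign each job to the least loaded machine:
  Machine 1: jobs [13, 8, 3], load = 24
  Machine 2: jobs [11, 9, 4], load = 24
Makespan = max load = 24

24


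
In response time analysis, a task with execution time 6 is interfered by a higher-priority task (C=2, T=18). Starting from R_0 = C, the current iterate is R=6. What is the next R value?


R_next = C + ceil(R_prev / T_hp) * C_hp
ceil(6 / 18) = ceil(0.3333) = 1
Interference = 1 * 2 = 2
R_next = 6 + 2 = 8

8
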